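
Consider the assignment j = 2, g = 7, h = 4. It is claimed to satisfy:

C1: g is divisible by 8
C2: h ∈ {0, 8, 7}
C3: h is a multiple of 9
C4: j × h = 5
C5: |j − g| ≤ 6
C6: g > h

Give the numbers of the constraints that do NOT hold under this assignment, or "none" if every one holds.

C1: 7 = 8×0 + 7, so 8 does not divide 7 — does not hold.
C2: h = 4 is not in {0, 8, 7} — does not hold.
C3: 4 = 9×0 + 4, so 9 does not divide 4 — does not hold.
C4: j × h = 2 × 4 = 8, not 5 — does not hold.
C5: |2 − 7| = 5; 5 ≤ 6 — holds.
C6: g = 7, h = 4; 7 > 4 — holds.

The assignment fails constraints 1, 2, 3, and 4.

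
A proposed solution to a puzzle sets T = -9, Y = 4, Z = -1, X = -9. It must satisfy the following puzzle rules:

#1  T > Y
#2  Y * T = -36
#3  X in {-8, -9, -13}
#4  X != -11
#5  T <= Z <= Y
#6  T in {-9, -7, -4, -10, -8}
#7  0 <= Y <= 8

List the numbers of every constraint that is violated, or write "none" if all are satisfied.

The assignment fails constraint 1.

#1 T = -9, Y = 4; -9 ≤ 4 (want >)  fails
#2 Y * T = 4 * (-9) = -36  holds
#3 X = -9 is in {-8, -9, -13}  holds
#4 X = -9, and -9 ≠ -11  holds
#5 values -9 <= -1 <= 4  holds
#6 T = -9 is in {-9, -7, -4, -10, -8}  holds
#7 Y = 4 lies in [0, 8]  holds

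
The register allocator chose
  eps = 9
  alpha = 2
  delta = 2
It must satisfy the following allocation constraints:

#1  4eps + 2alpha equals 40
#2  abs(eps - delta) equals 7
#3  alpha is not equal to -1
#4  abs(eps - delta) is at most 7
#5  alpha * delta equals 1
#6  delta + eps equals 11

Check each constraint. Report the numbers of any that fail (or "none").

Constraint 5 is violated.

#1 4eps + 2alpha = 4(9) + 2(2) = 40  true
#2 abs(9 - 2) = 7  true
#3 alpha = 2, and 2 ≠ -1  true
#4 abs(9 - 2) = 7; 7 ≤ 7  true
#5 alpha * delta = 2 * 2 = 4, not 1  false
#6 delta + eps = 2 + 9 = 11  true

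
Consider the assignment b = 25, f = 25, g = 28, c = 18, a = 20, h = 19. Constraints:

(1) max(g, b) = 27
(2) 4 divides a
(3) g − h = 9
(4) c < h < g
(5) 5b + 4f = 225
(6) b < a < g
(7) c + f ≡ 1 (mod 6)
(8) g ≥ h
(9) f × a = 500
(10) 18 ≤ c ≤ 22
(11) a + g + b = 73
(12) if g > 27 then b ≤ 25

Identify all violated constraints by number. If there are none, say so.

Constraints 1 and 6 are violated.

(1) max(28, 25) = 28, not 27  fails
(2) 20 / 4 = 5, so 4 divides 20  holds
(3) g − h = 28 − 19 = 9  holds
(4) values 18 < 19 < 28  holds
(5) 5b + 4f = 5(25) + 4(25) = 225  holds
(6) values 25, 20, 28; b = 25 is not < a = 20  fails
(7) c + f = 43; 43 mod 6 = 1  holds
(8) g = 28, h = 19; 28 ≥ 19  holds
(9) f × a = 25 × 20 = 500  holds
(10) c = 18 lies in [18, 22]  holds
(11) a + g + b = 20 + 28 + 25 = 73  holds
(12) g = 28 > 27, so we need b ≤ 25; b = 25 ≤ 25  holds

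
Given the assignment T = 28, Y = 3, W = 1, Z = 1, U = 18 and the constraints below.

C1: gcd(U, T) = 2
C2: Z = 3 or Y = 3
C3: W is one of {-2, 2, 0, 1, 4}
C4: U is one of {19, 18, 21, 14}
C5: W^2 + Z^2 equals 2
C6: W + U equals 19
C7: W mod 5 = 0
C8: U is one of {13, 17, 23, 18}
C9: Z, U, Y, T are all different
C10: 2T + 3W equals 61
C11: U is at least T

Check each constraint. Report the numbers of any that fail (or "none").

C1: gcd(18, 28) = 2  true
C2: Z = 1 ≠ 3, but Y = 3 = 3 (second disjunct)  true
C3: W = 1 is in {-2, 2, 0, 1, 4}  true
C4: U = 18 is in {19, 18, 21, 14}  true
C5: W^2 + Z^2 = 1^2 + 1^2 = 1 + 1 = 2  true
C6: W + U = 1 + 18 = 19  true
C7: 1 mod 5 = 1, not 0  false
C8: U = 18 is in {13, 17, 23, 18}  true
C9: values 1, 18, 3, 28 are pairwise distinct  true
C10: 2T + 3W = 2(28) + 3(1) = 59, not 61  false
C11: U = 18, T = 28; 18 < 28 (want ≥)  false

Violated: 7, 10, and 11.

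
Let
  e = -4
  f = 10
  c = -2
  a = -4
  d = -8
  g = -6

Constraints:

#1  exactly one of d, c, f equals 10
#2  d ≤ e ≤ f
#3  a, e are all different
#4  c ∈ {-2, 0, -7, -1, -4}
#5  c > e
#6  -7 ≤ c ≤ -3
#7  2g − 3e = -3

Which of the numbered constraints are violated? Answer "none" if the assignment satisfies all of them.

#1 d=-8, c=-2, f=10; 1 of them equals 10  ✓
#2 values -8 ≤ -4 ≤ 10  ✓
#3 a = e = -4, not all different  ✗
#4 c = -2 is in {-2, 0, -7, -1, -4}  ✓
#5 c = -2, e = -4; -2 > -4  ✓
#6 c = -2 is outside [-7, -3]  ✗
#7 2g − 3e = 2(-6) − 3(-4) = 0, not -3  ✗

No — constraints 3, 6, and 7 are not satisfied.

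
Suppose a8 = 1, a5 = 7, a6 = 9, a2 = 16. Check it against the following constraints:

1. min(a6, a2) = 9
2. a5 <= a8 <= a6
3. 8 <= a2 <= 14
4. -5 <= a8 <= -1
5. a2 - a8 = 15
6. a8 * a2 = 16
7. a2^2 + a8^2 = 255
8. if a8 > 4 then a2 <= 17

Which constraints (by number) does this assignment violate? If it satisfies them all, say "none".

1. min(9, 16) = 9 — OK.
2. values 7, 1, 9; a5 = 7 is not <= a8 = 1 — violated.
3. a2 = 16 is outside [8, 14] — violated.
4. a8 = 1 is outside [-5, -1] — violated.
5. a2 - a8 = 16 - 1 = 15 — OK.
6. a8 * a2 = 1 * 16 = 16 — OK.
7. a2^2 + a8^2 = 16^2 + 1^2 = 256 + 1 = 257, not 255 — violated.
8. a8 = 1, not > 4; antecedent false, conditional vacuously true — OK.

Constraints 2, 3, 4, and 7 are violated.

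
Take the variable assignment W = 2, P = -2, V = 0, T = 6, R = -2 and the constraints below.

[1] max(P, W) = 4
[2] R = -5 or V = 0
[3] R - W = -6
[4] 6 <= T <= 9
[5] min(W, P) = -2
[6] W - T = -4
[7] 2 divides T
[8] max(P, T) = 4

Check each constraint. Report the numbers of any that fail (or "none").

Constraints 1, 3, and 8 do not hold.

[1] max(-2, 2) = 2, not 4 — does not hold.
[2] R = -2 ≠ -5, but V = 0 = 0 (second disjunct) — holds.
[3] R - W = -2 - 2 = -4, not -6 — does not hold.
[4] T = 6 lies in [6, 9] — holds.
[5] min(2, -2) = -2 — holds.
[6] W - T = 2 - 6 = -4 — holds.
[7] 6 / 2 = 3, so 2 divides 6 — holds.
[8] max(-2, 6) = 6, not 4 — does not hold.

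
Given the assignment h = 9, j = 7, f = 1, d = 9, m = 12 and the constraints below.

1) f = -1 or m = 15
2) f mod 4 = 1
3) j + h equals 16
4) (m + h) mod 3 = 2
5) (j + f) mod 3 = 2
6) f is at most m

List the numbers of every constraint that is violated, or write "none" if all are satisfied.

1) f = 1 ≠ -1 and m = 12 ≠ 15; both disjuncts false  fails
2) 1 mod 4 = 1  holds
3) j + h = 7 + 9 = 16  holds
4) m + h = 21; 21 mod 3 = 0, not 2  fails
5) j + f = 8; 8 mod 3 = 2  holds
6) f = 1, m = 12; 1 ≤ 12  holds

Constraints 1 and 4 do not hold.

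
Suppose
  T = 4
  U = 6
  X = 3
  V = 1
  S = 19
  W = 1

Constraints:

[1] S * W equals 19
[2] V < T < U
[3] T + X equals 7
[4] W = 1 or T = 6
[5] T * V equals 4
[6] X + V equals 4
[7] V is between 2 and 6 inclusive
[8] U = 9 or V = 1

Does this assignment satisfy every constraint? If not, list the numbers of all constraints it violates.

Constraint 7 does not hold.

[1] S * W = 19 * 1 = 19  holds
[2] values 1 < 4 < 6  holds
[3] T + X = 4 + 3 = 7  holds
[4] W = 1 = 1 (first disjunct)  holds
[5] T * V = 4 * 1 = 4  holds
[6] X + V = 3 + 1 = 4  holds
[7] V = 1 is outside [2, 6]  fails
[8] U = 6 ≠ 9, but V = 1 = 1 (second disjunct)  holds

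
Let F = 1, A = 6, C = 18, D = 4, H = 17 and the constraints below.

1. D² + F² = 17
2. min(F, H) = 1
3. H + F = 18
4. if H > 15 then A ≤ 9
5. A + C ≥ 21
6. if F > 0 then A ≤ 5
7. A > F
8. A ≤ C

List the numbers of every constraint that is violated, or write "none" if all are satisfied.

Constraint 6 is violated.

1. D² + F² = 4² + 1² = 16 + 1 = 17 — OK.
2. min(1, 17) = 1 — OK.
3. H + F = 17 + 1 = 18 — OK.
4. H = 17 > 15, so we need A ≤ 9; A = 6 ≤ 9 — OK.
5. A + C = 6 + 18 = 24; 24 ≥ 21 — OK.
6. F = 1 > 0, so we need A ≤ 5; but A = 6 > 5 — violated.
7. A = 6, F = 1; 6 > 1 — OK.
8. A = 6, C = 18; 6 ≤ 18 — OK.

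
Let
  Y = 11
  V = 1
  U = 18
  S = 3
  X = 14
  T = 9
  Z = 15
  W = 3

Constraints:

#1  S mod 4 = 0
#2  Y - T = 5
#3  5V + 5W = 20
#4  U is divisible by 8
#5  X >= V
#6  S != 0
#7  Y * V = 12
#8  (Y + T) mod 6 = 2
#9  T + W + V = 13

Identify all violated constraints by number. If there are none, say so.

#1 3 mod 4 = 3, not 0 — does not hold.
#2 Y - T = 11 - 9 = 2, not 5 — does not hold.
#3 5V + 5W = 5(1) + 5(3) = 20 — holds.
#4 18 = 8*2 + 2, so 8 does not divide 18 — does not hold.
#5 X = 14, V = 1; 14 ≥ 1 — holds.
#6 S = 3, and 3 ≠ 0 — holds.
#7 Y * V = 11 * 1 = 11, not 12 — does not hold.
#8 Y + T = 20; 20 mod 6 = 2 — holds.
#9 T + W + V = 9 + 3 + 1 = 13 — holds.

Constraints 1, 2, 4, 7 do not hold.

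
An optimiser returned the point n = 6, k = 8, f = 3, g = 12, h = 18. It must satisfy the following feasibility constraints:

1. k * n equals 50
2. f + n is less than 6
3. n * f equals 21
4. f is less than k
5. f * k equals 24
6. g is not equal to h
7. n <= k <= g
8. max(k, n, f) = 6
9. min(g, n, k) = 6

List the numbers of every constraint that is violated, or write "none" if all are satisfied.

1. k * n = 8 * 6 = 48, not 50 — violated.
2. f + n = 3 + 6 = 9; 9 ≥ 6, bound 6 not met — violated.
3. n * f = 6 * 3 = 18, not 21 — violated.
4. f = 3, k = 8; 3 < 8 — satisfied.
5. f * k = 3 * 8 = 24 — satisfied.
6. g = 12, h = 18; distinct — satisfied.
7. values 6 <= 8 <= 12 — satisfied.
8. max(8, 6, 3) = 8, not 6 — violated.
9. min(12, 6, 8) = 6 — satisfied.

Violated: 1, 2, 3, and 8.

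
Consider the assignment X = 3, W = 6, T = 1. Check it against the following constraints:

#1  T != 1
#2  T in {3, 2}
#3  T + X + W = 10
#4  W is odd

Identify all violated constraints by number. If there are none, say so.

Constraints 1, 2, 4 do not hold.

#1 T = 1, but 1 is required to differ — violated.
#2 T = 1 is not in {3, 2} — violated.
#3 T + X + W = 1 + 3 + 6 = 10 — OK.
#4 W = 6 is even — violated.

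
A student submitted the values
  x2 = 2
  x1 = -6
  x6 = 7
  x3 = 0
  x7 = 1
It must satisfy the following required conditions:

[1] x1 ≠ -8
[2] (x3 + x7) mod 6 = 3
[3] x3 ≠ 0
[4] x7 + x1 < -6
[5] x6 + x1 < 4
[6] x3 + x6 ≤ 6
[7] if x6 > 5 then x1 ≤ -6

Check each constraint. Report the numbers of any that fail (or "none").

The assignment fails constraints 2, 3, 4, and 6.

[1] x1 = -6, and -6 ≠ -8 — holds.
[2] x3 + x7 = 1; 1 mod 6 = 1, not 3 — does not hold.
[3] x3 = 0, but 0 is required to differ — does not hold.
[4] x7 + x1 = 1 + (-6) = -5; -5 ≥ -6, bound -6 not met — does not hold.
[5] x6 + x1 = 7 + (-6) = 1; 1 < 4 — holds.
[6] x3 + x6 = 0 + 7 = 7; 7 > 6, bound 6 not met — does not hold.
[7] x6 = 7 > 5, so we need x1 ≤ -6; x1 = -6 ≤ -6 — holds.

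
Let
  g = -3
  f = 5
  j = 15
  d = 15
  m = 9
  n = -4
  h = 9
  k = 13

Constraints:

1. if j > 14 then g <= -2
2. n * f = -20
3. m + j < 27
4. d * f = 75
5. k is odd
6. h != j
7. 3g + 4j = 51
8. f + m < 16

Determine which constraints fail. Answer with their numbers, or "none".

1. j = 15 > 14, so we need g ≤ -2; g = -3 ≤ -2  true
2. n * f = -4 * 5 = -20  true
3. m + j = 9 + 15 = 24; 24 < 27  true
4. d * f = 15 * 5 = 75  true
5. k = 13 is odd  true
6. h = 9, j = 15; distinct  true
7. 3g + 4j = 3(-3) + 4(15) = 51  true
8. f + m = 5 + 9 = 14; 14 < 16  true

The assignment satisfies every constraint.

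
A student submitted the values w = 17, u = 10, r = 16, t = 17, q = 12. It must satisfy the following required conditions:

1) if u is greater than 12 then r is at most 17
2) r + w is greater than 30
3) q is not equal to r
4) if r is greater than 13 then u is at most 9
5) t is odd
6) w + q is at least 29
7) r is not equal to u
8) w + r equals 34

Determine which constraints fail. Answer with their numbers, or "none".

1) u = 10, not > 12; antecedent false, conditional vacuously true  yes
2) r + w = 16 + 17 = 33; 33 > 30  yes
3) q = 12, r = 16; distinct  yes
4) r = 16 > 13, so we need u ≤ 9; but u = 10 > 9  no
5) t = 17 is odd  yes
6) w + q = 17 + 12 = 29; 29 ≥ 29  yes
7) r = 16, u = 10; distinct  yes
8) w + r = 17 + 16 = 33, not 34  no

Constraints 4, 8 do not hold.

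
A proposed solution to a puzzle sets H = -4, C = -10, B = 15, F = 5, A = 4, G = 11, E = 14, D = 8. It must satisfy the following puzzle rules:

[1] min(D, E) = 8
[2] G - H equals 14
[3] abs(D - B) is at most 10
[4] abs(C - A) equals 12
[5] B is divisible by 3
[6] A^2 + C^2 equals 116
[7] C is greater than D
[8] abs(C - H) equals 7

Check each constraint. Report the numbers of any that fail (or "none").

[1] min(8, 14) = 8  true
[2] G - H = 11 - (-4) = 15, not 14  false
[3] abs(8 - 15) = 7; 7 ≤ 10  true
[4] abs(-10 - 4) = 14, not 12  false
[5] 15 / 3 = 5, so 3 divides 15  true
[6] A^2 + C^2 = 4^2 + (-10)^2 = 16 + 100 = 116  true
[7] C = -10, D = 8; -10 ≤ 8 (want >)  false
[8] abs(-10 - (-4)) = 6, not 7  false

Constraints 2, 4, 7, and 8 are violated.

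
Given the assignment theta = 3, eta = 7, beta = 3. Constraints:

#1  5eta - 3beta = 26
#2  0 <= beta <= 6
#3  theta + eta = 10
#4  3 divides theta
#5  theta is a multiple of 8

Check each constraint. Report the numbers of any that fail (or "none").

The assignment fails constraint 5.

#1 5eta - 3beta = 5(7) - 3(3) = 26 — satisfied.
#2 beta = 3 lies in [0, 6] — satisfied.
#3 theta + eta = 3 + 7 = 10 — satisfied.
#4 3 / 3 = 1, so 3 divides 3 — satisfied.
#5 3 = 8*0 + 3, so 8 does not divide 3 — violated.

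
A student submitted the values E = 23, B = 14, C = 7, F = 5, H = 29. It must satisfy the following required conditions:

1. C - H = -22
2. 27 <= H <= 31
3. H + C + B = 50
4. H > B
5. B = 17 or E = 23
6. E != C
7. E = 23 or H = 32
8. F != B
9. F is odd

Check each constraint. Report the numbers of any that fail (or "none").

1. C - H = 7 - 29 = -22  true
2. H = 29 lies in [27, 31]  true
3. H + C + B = 29 + 7 + 14 = 50  true
4. H = 29, B = 14; 29 > 14  true
5. B = 14 ≠ 17, but E = 23 = 23 (second disjunct)  true
6. E = 23, C = 7; distinct  true
7. E = 23 = 23 (first disjunct)  true
8. F = 5, B = 14; distinct  true
9. F = 5 is odd  true

None — every constraint holds.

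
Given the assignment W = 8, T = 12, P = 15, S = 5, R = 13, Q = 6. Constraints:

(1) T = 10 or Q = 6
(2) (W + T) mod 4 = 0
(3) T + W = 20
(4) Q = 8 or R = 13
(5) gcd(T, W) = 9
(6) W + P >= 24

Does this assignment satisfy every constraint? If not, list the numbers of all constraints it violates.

(1) T = 12 ≠ 10, but Q = 6 = 6 (second disjunct)  ✓
(2) W + T = 20; 20 mod 4 = 0  ✓
(3) T + W = 12 + 8 = 20  ✓
(4) Q = 6 ≠ 8, but R = 13 = 13 (second disjunct)  ✓
(5) gcd(12, 8) = 4, not 9  ✗
(6) W + P = 8 + 15 = 23; 23 < 24, bound 24 not met  ✗

The assignment fails constraints 5 and 6.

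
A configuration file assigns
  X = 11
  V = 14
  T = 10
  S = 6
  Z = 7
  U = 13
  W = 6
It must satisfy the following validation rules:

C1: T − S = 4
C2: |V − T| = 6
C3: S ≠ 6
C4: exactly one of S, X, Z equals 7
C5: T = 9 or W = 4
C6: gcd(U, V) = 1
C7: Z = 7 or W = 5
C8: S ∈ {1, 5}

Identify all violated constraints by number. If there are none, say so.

No — constraints 2, 3, 5, and 8 are not satisfied.

C1: T − S = 10 − 6 = 4 — holds.
C2: |14 − 10| = 4, not 6 — fails.
C3: S = 6, but 6 is required to differ — fails.
C4: S=6, X=11, Z=7; 1 of them equals 7 — holds.
C5: T = 10 ≠ 9 and W = 6 ≠ 4; both disjuncts false — fails.
C6: gcd(13, 14) = 1 — holds.
C7: Z = 7 = 7 (first disjunct) — holds.
C8: S = 6 is not in {1, 5} — fails.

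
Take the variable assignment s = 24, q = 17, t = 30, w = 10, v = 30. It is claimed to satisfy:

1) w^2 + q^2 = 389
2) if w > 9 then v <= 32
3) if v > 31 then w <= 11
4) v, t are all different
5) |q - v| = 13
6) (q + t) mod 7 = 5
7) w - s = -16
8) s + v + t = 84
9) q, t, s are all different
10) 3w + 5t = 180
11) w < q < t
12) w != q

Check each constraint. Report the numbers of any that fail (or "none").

1) w^2 + q^2 = 10^2 + 17^2 = 100 + 289 = 389 — satisfied.
2) w = 10 > 9, so we need v ≤ 32; v = 30 ≤ 32 — satisfied.
3) v = 30, not > 31; antecedent false, conditional vacuously true — satisfied.
4) v = t = 30, not all different — violated.
5) |17 - 30| = 13 — satisfied.
6) q + t = 47; 47 mod 7 = 5 — satisfied.
7) w - s = 10 - 24 = -14, not -16 — violated.
8) s + v + t = 24 + 30 + 30 = 84 — satisfied.
9) values 17, 30, 24 are pairwise distinct — satisfied.
10) 3w + 5t = 3(10) + 5(30) = 180 — satisfied.
11) values 10 < 17 < 30 — satisfied.
12) w = 10, q = 17; distinct — satisfied.

Constraints 4, 7 do not hold.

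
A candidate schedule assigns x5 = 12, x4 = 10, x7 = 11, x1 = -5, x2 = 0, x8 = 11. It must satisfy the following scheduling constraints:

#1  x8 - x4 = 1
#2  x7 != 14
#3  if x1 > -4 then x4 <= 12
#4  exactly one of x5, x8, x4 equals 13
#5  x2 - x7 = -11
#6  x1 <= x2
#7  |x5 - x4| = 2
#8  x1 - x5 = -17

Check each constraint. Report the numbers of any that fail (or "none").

#1 x8 - x4 = 11 - 10 = 1  ✔
#2 x7 = 11, and 11 ≠ 14  ✔
#3 x1 = -5, not > -4; antecedent false, conditional vacuously true  ✔
#4 x5=12, x8=11, x4=10; 0 of them equal 13, not exactly one  ✘
#5 x2 - x7 = 0 - 11 = -11  ✔
#6 x1 = -5, x2 = 0; -5 ≤ 0  ✔
#7 |12 - 10| = 2  ✔
#8 x1 - x5 = -5 - 12 = -17  ✔

Constraint 4 does not hold.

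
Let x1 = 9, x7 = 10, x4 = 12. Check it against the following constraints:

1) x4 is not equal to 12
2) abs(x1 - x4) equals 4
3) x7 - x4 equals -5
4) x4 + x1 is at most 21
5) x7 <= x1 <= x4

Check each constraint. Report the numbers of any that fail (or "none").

1) x4 = 12, but 12 is required to differ — does not hold.
2) abs(9 - 12) = 3, not 4 — does not hold.
3) x7 - x4 = 10 - 12 = -2, not -5 — does not hold.
4) x4 + x1 = 12 + 9 = 21; 21 ≤ 21 — holds.
5) values 10, 9, 12; x7 = 10 is not <= x1 = 9 — does not hold.

Constraints 1, 2, 3, 5 do not hold.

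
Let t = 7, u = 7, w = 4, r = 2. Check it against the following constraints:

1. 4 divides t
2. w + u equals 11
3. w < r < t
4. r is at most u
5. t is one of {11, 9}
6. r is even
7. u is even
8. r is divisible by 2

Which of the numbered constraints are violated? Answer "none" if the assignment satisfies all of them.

1. 7 = 4*1 + 3, so 4 does not divide 7 — violated.
2. w + u = 4 + 7 = 11 — OK.
3. values 4, 2, 7; w = 4 is not < r = 2 — violated.
4. r = 2, u = 7; 2 ≤ 7 — OK.
5. t = 7 is not in {11, 9} — violated.
6. r = 2 is even — OK.
7. u = 7 is odd — violated.
8. 2 / 2 = 1, so 2 divides 2 — OK.

The assignment fails constraints 1, 3, 5, and 7.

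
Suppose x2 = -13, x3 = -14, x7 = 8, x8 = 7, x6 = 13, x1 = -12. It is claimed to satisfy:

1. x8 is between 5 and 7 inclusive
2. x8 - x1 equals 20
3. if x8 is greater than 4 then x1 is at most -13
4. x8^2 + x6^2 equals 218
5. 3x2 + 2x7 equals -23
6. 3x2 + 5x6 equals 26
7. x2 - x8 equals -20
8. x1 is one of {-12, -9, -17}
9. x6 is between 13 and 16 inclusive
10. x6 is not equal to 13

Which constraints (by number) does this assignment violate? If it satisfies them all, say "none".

1. x8 = 7 lies in [5, 7]  yes
2. x8 - x1 = 7 - (-12) = 19, not 20  no
3. x8 = 7 > 4, so we need x1 ≤ -13; but x1 = -12 > -13  no
4. x8^2 + x6^2 = 7^2 + 13^2 = 49 + 169 = 218  yes
5. 3x2 + 2x7 = 3(-13) + 2(8) = -23  yes
6. 3x2 + 5x6 = 3(-13) + 5(13) = 26  yes
7. x2 - x8 = -13 - 7 = -20  yes
8. x1 = -12 is in {-12, -9, -17}  yes
9. x6 = 13 lies in [13, 16]  yes
10. x6 = 13, but 13 is required to differ  no

The assignment fails constraints 2, 3, and 10.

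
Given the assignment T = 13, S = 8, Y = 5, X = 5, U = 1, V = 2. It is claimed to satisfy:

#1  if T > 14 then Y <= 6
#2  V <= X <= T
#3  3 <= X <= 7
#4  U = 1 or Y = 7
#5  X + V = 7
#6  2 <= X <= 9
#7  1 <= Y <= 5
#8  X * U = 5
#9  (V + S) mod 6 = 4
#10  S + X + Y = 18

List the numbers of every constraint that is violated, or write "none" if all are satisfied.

The assignment satisfies every constraint.

#1 T = 13, not > 14; antecedent false, conditional vacuously true  OK
#2 values 2 <= 5 <= 13  OK
#3 X = 5 lies in [3, 7]  OK
#4 U = 1 = 1 (first disjunct)  OK
#5 X + V = 5 + 2 = 7  OK
#6 X = 5 lies in [2, 9]  OK
#7 Y = 5 lies in [1, 5]  OK
#8 X * U = 5 * 1 = 5  OK
#9 V + S = 10; 10 mod 6 = 4  OK
#10 S + X + Y = 8 + 5 + 5 = 18  OK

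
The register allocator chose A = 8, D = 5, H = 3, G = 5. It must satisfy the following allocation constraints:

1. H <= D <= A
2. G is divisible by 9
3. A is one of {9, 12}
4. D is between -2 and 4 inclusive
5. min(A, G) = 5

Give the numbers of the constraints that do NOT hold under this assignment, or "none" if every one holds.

Constraints 2, 3, and 4 are violated.

1. values 3 <= 5 <= 8 — holds.
2. 5 = 9*0 + 5, so 9 does not divide 5 — does not hold.
3. A = 8 is not in {9, 12} — does not hold.
4. D = 5 is outside [-2, 4] — does not hold.
5. min(8, 5) = 5 — holds.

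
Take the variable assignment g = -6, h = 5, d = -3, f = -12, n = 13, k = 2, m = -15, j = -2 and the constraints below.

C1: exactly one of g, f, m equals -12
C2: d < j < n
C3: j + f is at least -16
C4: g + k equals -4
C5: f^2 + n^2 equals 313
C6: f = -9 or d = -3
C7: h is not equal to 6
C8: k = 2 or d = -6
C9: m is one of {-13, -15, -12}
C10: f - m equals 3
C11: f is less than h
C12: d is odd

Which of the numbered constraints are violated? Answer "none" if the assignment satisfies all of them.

Yes — all constraints hold.

C1: g=-6, f=-12, m=-15; 1 of them equals -12 — satisfied.
C2: values -3 < -2 < 13 — satisfied.
C3: j + f = -2 + (-12) = -14; -14 ≥ -16 — satisfied.
C4: g + k = -6 + 2 = -4 — satisfied.
C5: f^2 + n^2 = (-12)^2 + 13^2 = 144 + 169 = 313 — satisfied.
C6: f = -12 ≠ -9, but d = -3 = -3 (second disjunct) — satisfied.
C7: h = 5, and 5 ≠ 6 — satisfied.
C8: k = 2 = 2 (first disjunct) — satisfied.
C9: m = -15 is in {-13, -15, -12} — satisfied.
C10: f - m = -12 - (-15) = 3 — satisfied.
C11: f = -12, h = 5; -12 < 5 — satisfied.
C12: d = -3 is odd — satisfied.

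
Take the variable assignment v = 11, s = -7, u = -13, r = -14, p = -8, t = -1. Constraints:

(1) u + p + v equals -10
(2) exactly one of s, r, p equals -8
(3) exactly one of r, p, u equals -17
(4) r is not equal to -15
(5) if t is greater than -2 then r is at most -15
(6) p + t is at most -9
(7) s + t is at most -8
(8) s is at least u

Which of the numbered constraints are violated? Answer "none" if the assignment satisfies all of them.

No — constraints 3 and 5 are not satisfied.

(1) u + p + v = -13 + (-8) + 11 = -10  yes
(2) s=-7, r=-14, p=-8; 1 of them equals -8  yes
(3) r=-14, p=-8, u=-13; 0 of them equal -17, not exactly one  no
(4) r = -14, and -14 ≠ -15  yes
(5) t = -1 > -2, so we need r ≤ -15; but r = -14 > -15  no
(6) p + t = -8 + (-1) = -9; -9 ≤ -9  yes
(7) s + t = -7 + (-1) = -8; -8 ≤ -8  yes
(8) s = -7, u = -13; -7 ≥ -13  yes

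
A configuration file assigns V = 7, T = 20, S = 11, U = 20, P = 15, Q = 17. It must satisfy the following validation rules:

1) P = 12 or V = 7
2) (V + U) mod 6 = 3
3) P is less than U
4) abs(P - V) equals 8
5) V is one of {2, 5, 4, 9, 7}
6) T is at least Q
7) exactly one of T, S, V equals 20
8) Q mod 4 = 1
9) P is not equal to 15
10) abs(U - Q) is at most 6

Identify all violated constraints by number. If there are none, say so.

Violated: 9.

1) P = 15 ≠ 12, but V = 7 = 7 (second disjunct) — satisfied.
2) V + U = 27; 27 mod 6 = 3 — satisfied.
3) P = 15, U = 20; 15 < 20 — satisfied.
4) abs(15 - 7) = 8 — satisfied.
5) V = 7 is in {2, 5, 4, 9, 7} — satisfied.
6) T = 20, Q = 17; 20 ≥ 17 — satisfied.
7) T=20, S=11, V=7; 1 of them equals 20 — satisfied.
8) 17 mod 4 = 1 — satisfied.
9) P = 15, but 15 is required to differ — violated.
10) abs(20 - 17) = 3; 3 ≤ 6 — satisfied.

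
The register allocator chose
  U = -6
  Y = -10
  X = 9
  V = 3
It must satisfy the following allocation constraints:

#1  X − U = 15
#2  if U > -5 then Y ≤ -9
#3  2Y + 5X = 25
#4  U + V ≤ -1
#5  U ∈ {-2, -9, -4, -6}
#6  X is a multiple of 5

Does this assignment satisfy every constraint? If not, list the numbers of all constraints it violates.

#1 X − U = 9 − (-6) = 15  holds
#2 U = -6, not > -5; antecedent false, conditional vacuously true  holds
#3 2Y + 5X = 2(-10) + 5(9) = 25  holds
#4 U + V = -6 + 3 = -3; -3 ≤ -1  holds
#5 U = -6 is in {-2, -9, -4, -6}  holds
#6 9 = 5×1 + 4, so 5 does not divide 9  fails

Constraint 6 is violated.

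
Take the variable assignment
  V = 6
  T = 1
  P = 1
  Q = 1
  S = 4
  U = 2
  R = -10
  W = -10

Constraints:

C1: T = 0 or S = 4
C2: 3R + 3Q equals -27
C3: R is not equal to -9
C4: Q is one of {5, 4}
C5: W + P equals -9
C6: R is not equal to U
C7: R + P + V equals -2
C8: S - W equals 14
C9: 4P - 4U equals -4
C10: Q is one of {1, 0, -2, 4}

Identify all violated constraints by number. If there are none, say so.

C1: T = 1 ≠ 0, but S = 4 = 4 (second disjunct)  holds
C2: 3R + 3Q = 3(-10) + 3(1) = -27  holds
C3: R = -10, and -10 ≠ -9  holds
C4: Q = 1 is not in {5, 4}  fails
C5: W + P = -10 + 1 = -9  holds
C6: R = -10, U = 2; distinct  holds
C7: R + P + V = -10 + 1 + 6 = -3, not -2  fails
C8: S - W = 4 - (-10) = 14  holds
C9: 4P - 4U = 4(1) - 4(2) = -4  holds
C10: Q = 1 is in {1, 0, -2, 4}  holds

Violated: 4, 7.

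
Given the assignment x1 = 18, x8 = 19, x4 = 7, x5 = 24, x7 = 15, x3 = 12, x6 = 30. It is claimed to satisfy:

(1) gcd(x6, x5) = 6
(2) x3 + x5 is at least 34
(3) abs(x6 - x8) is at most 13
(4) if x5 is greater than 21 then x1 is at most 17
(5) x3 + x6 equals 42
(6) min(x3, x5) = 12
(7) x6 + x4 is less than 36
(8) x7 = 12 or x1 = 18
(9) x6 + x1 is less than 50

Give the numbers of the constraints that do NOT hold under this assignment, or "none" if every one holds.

(1) gcd(30, 24) = 6 — holds.
(2) x3 + x5 = 12 + 24 = 36; 36 ≥ 34 — holds.
(3) abs(30 - 19) = 11; 11 ≤ 13 — holds.
(4) x5 = 24 > 21, so we need x1 ≤ 17; but x1 = 18 > 17 — does not hold.
(5) x3 + x6 = 12 + 30 = 42 — holds.
(6) min(12, 24) = 12 — holds.
(7) x6 + x4 = 30 + 7 = 37; 37 ≥ 36, bound 36 not met — does not hold.
(8) x7 = 15 ≠ 12, but x1 = 18 = 18 (second disjunct) — holds.
(9) x6 + x1 = 30 + 18 = 48; 48 < 50 — holds.

No — constraints 4 and 7 are not satisfied.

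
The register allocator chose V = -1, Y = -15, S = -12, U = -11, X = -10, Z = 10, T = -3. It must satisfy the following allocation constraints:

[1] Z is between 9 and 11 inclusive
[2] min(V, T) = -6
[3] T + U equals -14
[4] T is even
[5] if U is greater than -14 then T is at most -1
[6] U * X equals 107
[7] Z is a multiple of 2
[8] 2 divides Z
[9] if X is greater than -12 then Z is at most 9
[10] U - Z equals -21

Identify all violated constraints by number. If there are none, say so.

Violated: 2, 4, 6, 9.

[1] Z = 10 lies in [9, 11]  OK
[2] min(-1, -3) = -3, not -6  FAIL
[3] T + U = -3 + (-11) = -14  OK
[4] T = -3 is odd  FAIL
[5] U = -11 > -14, so we need T ≤ -1; T = -3 ≤ -1  OK
[6] U * X = -11 * (-10) = 110, not 107  FAIL
[7] 10 / 2 = 5, so 2 divides 10  OK
[8] 10 / 2 = 5, so 2 divides 10  OK
[9] X = -10 > -12, so we need Z ≤ 9; but Z = 10 > 9  FAIL
[10] U - Z = -11 - 10 = -21  OK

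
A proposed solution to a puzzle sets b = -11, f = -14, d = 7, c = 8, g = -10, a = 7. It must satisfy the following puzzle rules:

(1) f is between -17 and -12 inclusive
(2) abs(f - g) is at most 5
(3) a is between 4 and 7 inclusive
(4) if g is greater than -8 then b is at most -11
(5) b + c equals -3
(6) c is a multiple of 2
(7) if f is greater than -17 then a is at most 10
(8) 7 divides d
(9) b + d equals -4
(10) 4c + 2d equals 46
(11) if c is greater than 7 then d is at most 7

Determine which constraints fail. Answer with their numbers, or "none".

(1) f = -14 lies in [-17, -12] — satisfied.
(2) abs(-14 - (-10)) = 4; 4 ≤ 5 — satisfied.
(3) a = 7 lies in [4, 7] — satisfied.
(4) g = -10, not > -8; antecedent false, conditional vacuously true — satisfied.
(5) b + c = -11 + 8 = -3 — satisfied.
(6) 8 / 2 = 4, so 2 divides 8 — satisfied.
(7) f = -14 > -17, so we need a ≤ 10; a = 7 ≤ 10 — satisfied.
(8) 7 / 7 = 1, so 7 divides 7 — satisfied.
(9) b + d = -11 + 7 = -4 — satisfied.
(10) 4c + 2d = 4(8) + 2(7) = 46 — satisfied.
(11) c = 8 > 7, so we need d ≤ 7; d = 7 ≤ 7 — satisfied.

Yes — all constraints hold.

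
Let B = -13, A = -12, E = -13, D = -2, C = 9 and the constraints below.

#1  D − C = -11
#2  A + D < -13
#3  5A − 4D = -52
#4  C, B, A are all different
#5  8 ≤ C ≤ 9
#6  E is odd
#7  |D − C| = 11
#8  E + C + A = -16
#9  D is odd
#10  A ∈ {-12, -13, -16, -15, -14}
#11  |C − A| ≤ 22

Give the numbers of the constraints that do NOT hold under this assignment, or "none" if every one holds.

#1 D − C = -2 − 9 = -11  ✔
#2 A + D = -12 + (-2) = -14; -14 < -13  ✔
#3 5A − 4D = 5(-12) − 4(-2) = -52  ✔
#4 values 9, -13, -12 are pairwise distinct  ✔
#5 C = 9 lies in [8, 9]  ✔
#6 E = -13 is odd  ✔
#7 |-2 − 9| = 11  ✔
#8 E + C + A = -13 + 9 + (-12) = -16  ✔
#9 D = -2 is even  ✘
#10 A = -12 is in {-12, -13, -16, -15, -14}  ✔
#11 |9 − (-12)| = 21; 21 ≤ 22  ✔

Constraint 9 is violated.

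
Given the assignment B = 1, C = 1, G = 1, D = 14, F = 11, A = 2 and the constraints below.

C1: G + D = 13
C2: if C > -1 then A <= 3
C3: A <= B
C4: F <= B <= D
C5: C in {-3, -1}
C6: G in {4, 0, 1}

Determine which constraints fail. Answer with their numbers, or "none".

Constraints 1, 3, 4, 5 do not hold.

C1: G + D = 1 + 14 = 15, not 13  ✗
C2: C = 1 > -1, so we need A ≤ 3; A = 2 ≤ 3  ✓
C3: A = 2, B = 1; 2 > 1 (want ≤)  ✗
C4: values 11, 1, 14; F = 11 is not <= B = 1  ✗
C5: C = 1 is not in {-3, -1}  ✗
C6: G = 1 is in {4, 0, 1}  ✓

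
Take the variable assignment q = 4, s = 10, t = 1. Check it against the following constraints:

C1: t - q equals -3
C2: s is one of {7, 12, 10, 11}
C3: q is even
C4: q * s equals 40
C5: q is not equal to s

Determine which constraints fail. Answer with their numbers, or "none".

C1: t - q = 1 - 4 = -3 — satisfied.
C2: s = 10 is in {7, 12, 10, 11} — satisfied.
C3: q = 4 is even — satisfied.
C4: q * s = 4 * 10 = 40 — satisfied.
C5: q = 4, s = 10; distinct — satisfied.

The assignment satisfies every constraint.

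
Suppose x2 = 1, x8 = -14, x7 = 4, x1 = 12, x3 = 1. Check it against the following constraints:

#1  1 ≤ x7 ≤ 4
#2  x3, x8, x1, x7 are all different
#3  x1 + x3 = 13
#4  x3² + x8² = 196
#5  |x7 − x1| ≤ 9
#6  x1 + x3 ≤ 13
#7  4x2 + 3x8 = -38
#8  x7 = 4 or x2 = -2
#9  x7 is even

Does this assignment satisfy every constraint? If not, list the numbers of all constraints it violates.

No — constraint 4 is not satisfied.

#1 x7 = 4 lies in [1, 4] — holds.
#2 values 1, -14, 12, 4 are pairwise distinct — holds.
#3 x1 + x3 = 12 + 1 = 13 — holds.
#4 x3² + x8² = 1² + (-14)² = 1 + 196 = 197, not 196 — fails.
#5 |4 − 12| = 8; 8 ≤ 9 — holds.
#6 x1 + x3 = 12 + 1 = 13; 13 ≤ 13 — holds.
#7 4x2 + 3x8 = 4(1) + 3(-14) = -38 — holds.
#8 x7 = 4 = 4 (first disjunct) — holds.
#9 x7 = 4 is even — holds.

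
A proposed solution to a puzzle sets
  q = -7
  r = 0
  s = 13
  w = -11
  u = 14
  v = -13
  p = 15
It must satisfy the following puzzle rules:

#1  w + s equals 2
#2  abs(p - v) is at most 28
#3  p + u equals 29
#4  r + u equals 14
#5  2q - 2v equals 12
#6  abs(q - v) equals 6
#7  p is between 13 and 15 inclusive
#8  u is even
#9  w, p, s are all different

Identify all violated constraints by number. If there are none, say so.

Yes — all constraints hold.

#1 w + s = -11 + 13 = 2  holds
#2 abs(15 - (-13)) = 28; 28 ≤ 28  holds
#3 p + u = 15 + 14 = 29  holds
#4 r + u = 0 + 14 = 14  holds
#5 2q - 2v = 2(-7) - 2(-13) = 12  holds
#6 abs(-7 - (-13)) = 6  holds
#7 p = 15 lies in [13, 15]  holds
#8 u = 14 is even  holds
#9 values -11, 15, 13 are pairwise distinct  holds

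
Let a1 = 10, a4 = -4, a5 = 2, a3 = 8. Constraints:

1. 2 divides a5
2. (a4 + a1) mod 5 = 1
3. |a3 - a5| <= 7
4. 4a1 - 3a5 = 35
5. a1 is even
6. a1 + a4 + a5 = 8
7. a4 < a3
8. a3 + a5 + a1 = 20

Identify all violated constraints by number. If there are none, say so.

1. 2 / 2 = 1, so 2 divides 2 — satisfied.
2. a4 + a1 = 6; 6 mod 5 = 1 — satisfied.
3. |8 - 2| = 6; 6 ≤ 7 — satisfied.
4. 4a1 - 3a5 = 4(10) - 3(2) = 34, not 35 — violated.
5. a1 = 10 is even — satisfied.
6. a1 + a4 + a5 = 10 + (-4) + 2 = 8 — satisfied.
7. a4 = -4, a3 = 8; -4 < 8 — satisfied.
8. a3 + a5 + a1 = 8 + 2 + 10 = 20 — satisfied.

Violated: 4.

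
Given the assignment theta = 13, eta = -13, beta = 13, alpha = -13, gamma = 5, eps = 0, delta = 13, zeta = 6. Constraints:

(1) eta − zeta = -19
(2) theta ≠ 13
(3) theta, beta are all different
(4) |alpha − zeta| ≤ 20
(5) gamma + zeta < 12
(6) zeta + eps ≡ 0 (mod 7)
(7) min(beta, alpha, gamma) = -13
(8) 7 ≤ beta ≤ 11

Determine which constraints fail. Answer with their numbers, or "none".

Violated: 2, 3, 6, 8.

(1) eta − zeta = -13 − 6 = -19  true
(2) theta = 13, but 13 is required to differ  false
(3) theta = beta = 13, not all different  false
(4) |-13 − 6| = 19; 19 ≤ 20  true
(5) gamma + zeta = 5 + 6 = 11; 11 < 12  true
(6) zeta + eps = 6; 6 mod 7 = 6, not 0  false
(7) min(13, -13, 5) = -13  true
(8) beta = 13 is outside [7, 11]  false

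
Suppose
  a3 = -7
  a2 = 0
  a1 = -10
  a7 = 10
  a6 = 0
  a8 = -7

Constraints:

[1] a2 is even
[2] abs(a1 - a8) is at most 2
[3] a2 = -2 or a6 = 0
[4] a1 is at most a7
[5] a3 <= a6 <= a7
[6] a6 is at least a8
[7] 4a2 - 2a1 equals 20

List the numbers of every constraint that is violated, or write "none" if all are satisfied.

Violated: 2.

[1] a2 = 0 is even  ✓
[2] abs(-10 - (-7)) = 3; 3 > 2, exceeds bound 2  ✗
[3] a2 = 0 ≠ -2, but a6 = 0 = 0 (second disjunct)  ✓
[4] a1 = -10, a7 = 10; -10 ≤ 10  ✓
[5] values -7 <= 0 <= 10  ✓
[6] a6 = 0, a8 = -7; 0 ≥ -7  ✓
[7] 4a2 - 2a1 = 4(0) - 2(-10) = 20  ✓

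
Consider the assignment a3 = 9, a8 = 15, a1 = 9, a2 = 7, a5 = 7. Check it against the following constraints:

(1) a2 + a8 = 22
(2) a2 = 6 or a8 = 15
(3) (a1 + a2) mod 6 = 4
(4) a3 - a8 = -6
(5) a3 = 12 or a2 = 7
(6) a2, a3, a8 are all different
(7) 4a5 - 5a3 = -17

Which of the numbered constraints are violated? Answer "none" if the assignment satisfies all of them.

(1) a2 + a8 = 7 + 15 = 22  ✔
(2) a2 = 7 ≠ 6, but a8 = 15 = 15 (second disjunct)  ✔
(3) a1 + a2 = 16; 16 mod 6 = 4  ✔
(4) a3 - a8 = 9 - 15 = -6  ✔
(5) a3 = 9 ≠ 12, but a2 = 7 = 7 (second disjunct)  ✔
(6) values 7, 9, 15 are pairwise distinct  ✔
(7) 4a5 - 5a3 = 4(7) - 5(9) = -17  ✔

All constraints are satisfied.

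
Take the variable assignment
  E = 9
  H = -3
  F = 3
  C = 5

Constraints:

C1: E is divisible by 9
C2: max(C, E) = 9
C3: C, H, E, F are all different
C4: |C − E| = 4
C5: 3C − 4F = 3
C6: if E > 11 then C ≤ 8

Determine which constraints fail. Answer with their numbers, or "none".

The assignment satisfies every constraint.

C1: 9 / 9 = 1, so 9 divides 9 — holds.
C2: max(5, 9) = 9 — holds.
C3: values 5, -3, 9, 3 are pairwise distinct — holds.
C4: |5 − 9| = 4 — holds.
C5: 3C − 4F = 3(5) − 4(3) = 3 — holds.
C6: E = 9, not > 11; antecedent false, conditional vacuously true — holds.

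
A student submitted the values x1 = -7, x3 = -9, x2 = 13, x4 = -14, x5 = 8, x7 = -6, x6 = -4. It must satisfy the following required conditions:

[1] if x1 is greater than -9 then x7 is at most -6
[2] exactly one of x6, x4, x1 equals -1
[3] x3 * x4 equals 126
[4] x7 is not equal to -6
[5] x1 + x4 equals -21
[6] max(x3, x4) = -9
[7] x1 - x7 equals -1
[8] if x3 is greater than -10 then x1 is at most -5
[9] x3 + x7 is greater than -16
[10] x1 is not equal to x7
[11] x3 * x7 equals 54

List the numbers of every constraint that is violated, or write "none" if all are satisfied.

Constraints 2, 4 do not hold.

[1] x1 = -7 > -9, so we need x7 ≤ -6; x7 = -6 ≤ -6  holds
[2] x6=-4, x4=-14, x1=-7; 0 of them equal -1, not exactly one  fails
[3] x3 * x4 = -9 * (-14) = 126  holds
[4] x7 = -6, but -6 is required to differ  fails
[5] x1 + x4 = -7 + (-14) = -21  holds
[6] max(-9, -14) = -9  holds
[7] x1 - x7 = -7 - (-6) = -1  holds
[8] x3 = -9 > -10, so we need x1 ≤ -5; x1 = -7 ≤ -5  holds
[9] x3 + x7 = -9 + (-6) = -15; -15 > -16  holds
[10] x1 = -7, x7 = -6; distinct  holds
[11] x3 * x7 = -9 * (-6) = 54  holds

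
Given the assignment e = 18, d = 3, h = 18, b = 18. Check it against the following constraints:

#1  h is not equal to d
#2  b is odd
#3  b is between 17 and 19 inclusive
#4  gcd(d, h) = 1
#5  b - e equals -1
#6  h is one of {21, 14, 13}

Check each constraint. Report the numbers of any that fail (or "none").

Constraints 2, 4, 5, and 6 do not hold.

#1 h = 18, d = 3; distinct — satisfied.
#2 b = 18 is even — violated.
#3 b = 18 lies in [17, 19] — satisfied.
#4 gcd(3, 18) = 3, not 1 — violated.
#5 b - e = 18 - 18 = 0, not -1 — violated.
#6 h = 18 is not in {21, 14, 13} — violated.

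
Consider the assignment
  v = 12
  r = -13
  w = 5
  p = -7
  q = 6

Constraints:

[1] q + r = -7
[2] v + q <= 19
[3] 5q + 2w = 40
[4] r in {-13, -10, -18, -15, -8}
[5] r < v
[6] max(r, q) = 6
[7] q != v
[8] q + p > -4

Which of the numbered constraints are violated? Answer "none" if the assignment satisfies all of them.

[1] q + r = 6 + (-13) = -7 — OK.
[2] v + q = 12 + 6 = 18; 18 ≤ 19 — OK.
[3] 5q + 2w = 5(6) + 2(5) = 40 — OK.
[4] r = -13 is in {-13, -10, -18, -15, -8} — OK.
[5] r = -13, v = 12; -13 < 12 — OK.
[6] max(-13, 6) = 6 — OK.
[7] q = 6, v = 12; distinct — OK.
[8] q + p = 6 + (-7) = -1; -1 > -4 — OK.

All constraints are satisfied.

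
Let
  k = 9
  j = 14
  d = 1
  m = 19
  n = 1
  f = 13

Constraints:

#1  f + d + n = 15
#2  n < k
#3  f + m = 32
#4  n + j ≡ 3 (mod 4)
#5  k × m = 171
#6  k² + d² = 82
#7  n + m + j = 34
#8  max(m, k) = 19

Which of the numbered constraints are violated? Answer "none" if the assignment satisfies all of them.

#1 f + d + n = 13 + 1 + 1 = 15 — holds.
#2 n = 1, k = 9; 1 < 9 — holds.
#3 f + m = 13 + 19 = 32 — holds.
#4 n + j = 15; 15 mod 4 = 3 — holds.
#5 k × m = 9 × 19 = 171 — holds.
#6 k² + d² = 9² + 1² = 81 + 1 = 82 — holds.
#7 n + m + j = 1 + 19 + 14 = 34 — holds.
#8 max(19, 9) = 19 — holds.

Yes — all constraints hold.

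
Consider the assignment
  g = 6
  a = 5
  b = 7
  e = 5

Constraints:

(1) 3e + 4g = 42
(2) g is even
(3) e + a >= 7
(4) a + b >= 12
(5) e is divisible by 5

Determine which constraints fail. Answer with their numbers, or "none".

(1) 3e + 4g = 3(5) + 4(6) = 39, not 42 — does not hold.
(2) g = 6 is even — holds.
(3) e + a = 5 + 5 = 10; 10 ≥ 7 — holds.
(4) a + b = 5 + 7 = 12; 12 ≥ 12 — holds.
(5) 5 / 5 = 1, so 5 divides 5 — holds.

Constraint 1 is violated.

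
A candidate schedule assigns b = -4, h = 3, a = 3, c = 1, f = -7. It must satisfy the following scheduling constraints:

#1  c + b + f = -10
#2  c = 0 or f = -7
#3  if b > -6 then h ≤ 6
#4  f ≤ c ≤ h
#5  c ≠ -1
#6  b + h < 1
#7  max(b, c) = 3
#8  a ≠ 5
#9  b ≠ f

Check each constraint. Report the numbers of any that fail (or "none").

Violated: 7.

#1 c + b + f = 1 + (-4) + (-7) = -10 — satisfied.
#2 c = 1 ≠ 0, but f = -7 = -7 (second disjunct) — satisfied.
#3 b = -4 > -6, so we need h ≤ 6; h = 3 ≤ 6 — satisfied.
#4 values -7 ≤ 1 ≤ 3 — satisfied.
#5 c = 1, and 1 ≠ -1 — satisfied.
#6 b + h = -4 + 3 = -1; -1 < 1 — satisfied.
#7 max(-4, 1) = 1, not 3 — violated.
#8 a = 3, and 3 ≠ 5 — satisfied.
#9 b = -4, f = -7; distinct — satisfied.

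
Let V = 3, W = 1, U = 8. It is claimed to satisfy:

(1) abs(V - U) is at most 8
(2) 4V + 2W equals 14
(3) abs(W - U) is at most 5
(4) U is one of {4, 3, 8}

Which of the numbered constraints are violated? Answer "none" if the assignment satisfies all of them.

Violated: 3.

(1) abs(3 - 8) = 5; 5 ≤ 8 — OK.
(2) 4V + 2W = 4(3) + 2(1) = 14 — OK.
(3) abs(1 - 8) = 7; 7 > 5, exceeds bound 5 — violated.
(4) U = 8 is in {4, 3, 8} — OK.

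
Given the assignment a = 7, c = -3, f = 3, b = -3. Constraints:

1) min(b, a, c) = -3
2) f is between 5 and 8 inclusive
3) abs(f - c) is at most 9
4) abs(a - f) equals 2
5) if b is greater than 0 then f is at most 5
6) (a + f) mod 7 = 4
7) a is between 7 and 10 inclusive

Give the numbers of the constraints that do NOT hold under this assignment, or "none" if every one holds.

Violated: 2, 4, 6.

1) min(-3, 7, -3) = -3  yes
2) f = 3 is outside [5, 8]  no
3) abs(3 - (-3)) = 6; 6 ≤ 9  yes
4) abs(7 - 3) = 4, not 2  no
5) b = -3, not > 0; antecedent false, conditional vacuously true  yes
6) a + f = 10; 10 mod 7 = 3, not 4  no
7) a = 7 lies in [7, 10]  yes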